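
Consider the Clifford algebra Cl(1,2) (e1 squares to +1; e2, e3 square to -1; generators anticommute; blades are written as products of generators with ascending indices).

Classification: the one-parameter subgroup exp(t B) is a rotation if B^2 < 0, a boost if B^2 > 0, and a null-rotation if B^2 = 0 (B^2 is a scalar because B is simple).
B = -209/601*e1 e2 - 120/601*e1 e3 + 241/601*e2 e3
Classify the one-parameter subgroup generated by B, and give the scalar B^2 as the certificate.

B^2 term by term: the squares give (-209/601)^2*(e1 e2)^2 + (-120/601)^2*(e1 e3)^2 + (241/601)^2*(e2 e3)^2 = 43681/361201*(+1) + 14400/361201*(+1) + 58081/361201*(-1) = 0 (each basis 2-blade squares to minus the product of its generators' squares); cross terms between blades sharing an index anticommute and cancel. So B^2 = 0.
Answer: null-rotation, certificate B^2 = 0. Certificate logic: 0 is a conjugation-invariant scalar, so its sign fixes rotation versus boost versus null-rotation outright.


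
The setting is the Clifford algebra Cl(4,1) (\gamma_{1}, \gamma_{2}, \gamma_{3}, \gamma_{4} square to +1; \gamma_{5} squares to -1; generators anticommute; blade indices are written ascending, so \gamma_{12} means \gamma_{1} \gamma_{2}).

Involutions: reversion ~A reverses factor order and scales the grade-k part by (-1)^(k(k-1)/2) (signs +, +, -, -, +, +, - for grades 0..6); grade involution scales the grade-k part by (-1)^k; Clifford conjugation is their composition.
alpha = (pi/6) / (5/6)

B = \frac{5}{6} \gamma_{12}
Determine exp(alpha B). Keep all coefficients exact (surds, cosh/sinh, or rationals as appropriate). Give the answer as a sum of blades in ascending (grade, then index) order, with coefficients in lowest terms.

B^2 = (\frac{5}{6})^2*(\gamma_{12})^2 = \frac{25}{36}*(-1) = -\frac{25}{36} (a basis 2-blade squares to minus the product of its generators' squares).
B^2 = -\frac{25}{36} — circular case — the even/odd split gives cos and sin: l = \frac{5}{6}, alpha*l = \frac{\pi}{6}, so exp(alpha B) = cos(\frac{\pi}{6}) + (sin(\frac{\pi}{6})/(\frac{5}{6}))*B = \frac{\sqrt{3}}{2} + (\frac{3}{5})*B.
Answer: \frac{\sqrt{3}}{2} + \frac{1}{2} \gamma_{12}


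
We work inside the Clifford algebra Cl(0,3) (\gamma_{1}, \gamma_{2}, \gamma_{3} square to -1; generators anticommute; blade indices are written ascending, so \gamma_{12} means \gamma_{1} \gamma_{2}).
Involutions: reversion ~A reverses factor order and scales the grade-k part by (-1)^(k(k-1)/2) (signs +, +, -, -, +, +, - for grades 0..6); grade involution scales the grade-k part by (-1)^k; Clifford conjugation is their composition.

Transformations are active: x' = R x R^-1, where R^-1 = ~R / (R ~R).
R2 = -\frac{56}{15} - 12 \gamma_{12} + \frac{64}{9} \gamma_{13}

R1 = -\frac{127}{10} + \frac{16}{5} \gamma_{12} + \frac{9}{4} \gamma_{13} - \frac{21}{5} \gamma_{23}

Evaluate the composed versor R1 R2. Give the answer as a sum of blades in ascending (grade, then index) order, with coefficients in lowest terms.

Distribute over the terms of R2 (each basis-blade product reordered to ascending indices, repeated generators contracted through their squares):
R1 (-\frac{56}{15}) = \frac{3556}{75} - \frac{896}{75} \gamma_{12} - \frac{42}{5} \gamma_{13} + \frac{392}{25} \gamma_{23}
R1 (-12 \gamma_{12}) = \frac{192}{5} + \frac{762}{5} \gamma_{12} + \frac{252}{5} \gamma_{13} + 27 \gamma_{23}
R1 (\frac{64}{9} \gamma_{13}) = -16 + \frac{448}{15} \gamma_{12} - \frac{4064}{45} \gamma_{13} + \frac{1024}{45} \gamma_{23}
Summing the partial products and collecting blades:
Answer: \frac{5236}{75} + \frac{4258}{25} \gamma_{12} - \frac{2174}{45} \gamma_{13} + \frac{14723}{225} \gamma_{23}


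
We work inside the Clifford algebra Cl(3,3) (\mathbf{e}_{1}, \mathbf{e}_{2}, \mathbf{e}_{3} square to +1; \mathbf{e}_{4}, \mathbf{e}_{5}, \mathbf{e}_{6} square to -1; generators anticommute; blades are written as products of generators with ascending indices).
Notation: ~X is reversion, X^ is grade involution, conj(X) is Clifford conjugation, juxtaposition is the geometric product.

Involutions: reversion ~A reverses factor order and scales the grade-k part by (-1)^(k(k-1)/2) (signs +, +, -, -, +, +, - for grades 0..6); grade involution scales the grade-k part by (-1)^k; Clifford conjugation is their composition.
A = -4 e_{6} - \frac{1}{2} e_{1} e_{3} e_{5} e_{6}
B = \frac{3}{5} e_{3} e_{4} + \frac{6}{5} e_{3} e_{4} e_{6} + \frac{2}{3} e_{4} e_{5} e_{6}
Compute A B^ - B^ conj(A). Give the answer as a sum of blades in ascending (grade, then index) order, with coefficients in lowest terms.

first term: -\frac{24}{5} e_{3} e_{4} - \frac{8}{3} e_{4} e_{5} - \frac{1}{3} e_{1} e_{3} e_{4} - \frac{3}{5} e_{1} e_{4} e_{5} - \frac{12}{5} e_{3} e_{4} e_{6} - \frac{3}{10} e_{1} e_{4} e_{5} e_{6}
second term: \frac{24}{5} e_{3} e_{4} + \frac{8}{3} e_{4} e_{5} - \frac{1}{3} e_{1} e_{3} e_{4} - \frac{3}{5} e_{1} e_{4} e_{5} + \frac{12}{5} e_{3} e_{4} e_{6} + \frac{3}{10} e_{1} e_{4} e_{5} e_{6}
Answer: -\frac{48}{5} e_{3} e_{4} - \frac{16}{3} e_{4} e_{5} - \frac{24}{5} e_{3} e_{4} e_{6} - \frac{3}{5} e_{1} e_{4} e_{5} e_{6}


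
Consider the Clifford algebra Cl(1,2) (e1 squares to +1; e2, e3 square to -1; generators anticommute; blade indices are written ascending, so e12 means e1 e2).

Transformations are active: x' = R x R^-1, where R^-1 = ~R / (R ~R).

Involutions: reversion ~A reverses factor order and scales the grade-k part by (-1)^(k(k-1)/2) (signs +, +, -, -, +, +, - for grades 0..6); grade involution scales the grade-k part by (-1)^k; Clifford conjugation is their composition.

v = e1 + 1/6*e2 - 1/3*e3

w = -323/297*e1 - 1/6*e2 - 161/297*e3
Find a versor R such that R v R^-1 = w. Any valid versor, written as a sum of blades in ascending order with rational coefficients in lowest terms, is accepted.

The midline construction: v and w both square to 31/36, so reflecting in their sum -26/297*e1 - 260/297*e3 exchanges them.
Answer: -26/297*e1 - 260/297*e3


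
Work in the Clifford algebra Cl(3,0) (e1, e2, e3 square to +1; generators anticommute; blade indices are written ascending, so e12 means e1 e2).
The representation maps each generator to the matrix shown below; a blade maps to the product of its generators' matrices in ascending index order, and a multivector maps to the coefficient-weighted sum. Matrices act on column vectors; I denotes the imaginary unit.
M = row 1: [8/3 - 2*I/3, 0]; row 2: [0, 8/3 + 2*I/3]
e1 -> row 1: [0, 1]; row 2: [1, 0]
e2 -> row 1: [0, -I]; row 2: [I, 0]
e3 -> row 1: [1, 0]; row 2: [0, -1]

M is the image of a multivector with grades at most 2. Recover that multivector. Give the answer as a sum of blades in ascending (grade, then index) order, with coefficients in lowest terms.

Method: 1, rho(e1), rho(e2), rho(e3) form a trace-orthogonal basis of the 2x2 complex matrices (tr(X Y) = 2 if X = Y, else 0), so M = m0*1 + m1*rho(e1) + m2*rho(e2) + m3*rho(e3) with m0 = tr(M)/2 = 8/3, m1 = tr(M rho(e1))/2 = 0, m2 = tr(M rho(e2))/2 = 0, m3 = tr(M rho(e3))/2 = -2*I/3.
Multiplying table entries, the bivector images are rho(e12) = I*rho(e3), rho(e13) = -I*rho(e2), rho(e23) = I*rho(e1); with real blade coefficients the real parts of m0..m3 are the coefficients of 1, e1, e2, e3 and the imaginary parts give the bivectors (e23: Im m1, e13: -Im m2, e12: Im m3).
Answer: 8/3 - 2/3*e12


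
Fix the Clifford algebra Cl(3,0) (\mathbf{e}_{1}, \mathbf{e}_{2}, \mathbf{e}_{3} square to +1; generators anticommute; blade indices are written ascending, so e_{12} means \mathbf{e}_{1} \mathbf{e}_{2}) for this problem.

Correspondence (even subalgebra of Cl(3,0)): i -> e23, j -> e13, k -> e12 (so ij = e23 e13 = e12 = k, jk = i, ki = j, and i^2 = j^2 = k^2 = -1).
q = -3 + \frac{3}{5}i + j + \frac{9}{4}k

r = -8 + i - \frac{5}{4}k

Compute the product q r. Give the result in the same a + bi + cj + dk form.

In blades: q = -3 + \frac{9}{4} e_{12} + e_{13} + \frac{3}{5} e_{23}, r = -8 - \frac{5}{4} e_{12} + e_{23}.
Distribute q over r term by term (generator squares from the signature, products reordered to ascending indices): (-3)*r = 24 + \frac{15}{4} e_{12} - 3 e_{23}; (\frac{9}{4} e_{12})*r = \frac{45}{16} - 18 e_{12} + \frac{9}{4} e_{13}; (e_{13})*r = -e_{12} - 8 e_{13} - \frac{5}{4} e_{23}; (\frac{3}{5} e_{23})*r = -\frac{3}{5} + \frac{3}{4} e_{13} - \frac{24}{5} e_{23}.
Sum: \frac{2097}{80} - \frac{61}{4} e_{12} - 5 e_{13} - \frac{181}{20} e_{23}; translating back through the correspondence:
Answer: \frac{2097}{80} - \frac{181}{20}i - 5j - \frac{61}{4}k


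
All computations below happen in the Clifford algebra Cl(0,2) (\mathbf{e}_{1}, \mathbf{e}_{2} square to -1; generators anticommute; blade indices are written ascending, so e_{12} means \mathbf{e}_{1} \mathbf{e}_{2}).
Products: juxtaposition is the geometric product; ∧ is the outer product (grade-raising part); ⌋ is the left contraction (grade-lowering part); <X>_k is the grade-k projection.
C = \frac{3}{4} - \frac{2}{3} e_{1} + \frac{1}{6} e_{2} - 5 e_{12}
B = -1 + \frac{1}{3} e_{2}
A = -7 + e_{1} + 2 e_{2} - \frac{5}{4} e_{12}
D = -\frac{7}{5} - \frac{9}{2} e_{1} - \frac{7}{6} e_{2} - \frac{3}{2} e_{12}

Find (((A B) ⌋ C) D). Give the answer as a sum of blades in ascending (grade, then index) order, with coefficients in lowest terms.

step 1: \frac{19}{3} - \frac{7}{12} e_{1} - \frac{13}{3} e_{2} + \frac{19}{12} e_{12}
step 2: 13 + \frac{157}{9} e_{1} - \frac{67}{36} e_{2} - \frac{95}{3} e_{12}
step 3: \frac{11479}{1080} - \frac{4683}{40} e_{1} + \frac{28099}{180} e_{2} - \frac{841}{216} e_{12}
Answer: \frac{11479}{1080} - \frac{4683}{40} e_{1} + \frac{28099}{180} e_{2} - \frac{841}{216} e_{12}


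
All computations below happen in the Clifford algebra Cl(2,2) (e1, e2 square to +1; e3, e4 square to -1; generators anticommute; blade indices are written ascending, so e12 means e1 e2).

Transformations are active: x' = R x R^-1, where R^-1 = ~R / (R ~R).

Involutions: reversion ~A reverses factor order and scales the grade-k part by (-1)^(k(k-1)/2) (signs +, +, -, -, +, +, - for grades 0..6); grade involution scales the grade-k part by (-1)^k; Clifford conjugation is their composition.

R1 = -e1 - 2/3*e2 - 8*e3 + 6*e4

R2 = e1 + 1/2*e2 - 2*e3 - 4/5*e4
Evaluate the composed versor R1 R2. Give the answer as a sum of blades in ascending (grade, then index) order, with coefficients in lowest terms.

Distribute over the terms of R1 (each basis-blade product reordered to ascending indices, repeated generators contracted through their squares):
(-e1) R2 = -1 - 1/2*e12 + 2*e13 + 4/5*e14
(-2/3*e2) R2 = -1/3 + 2/3*e12 + 4/3*e23 + 8/15*e24
(-8*e3) R2 = -16 + 8*e13 + 4*e23 + 32/5*e34
(6*e4) R2 = 24/5 - 6*e14 - 3*e24 + 12*e34
Summing the partial products and collecting blades:
Answer: -188/15 + 1/6*e12 + 10*e13 - 26/5*e14 + 16/3*e23 - 37/15*e24 + 92/5*e34


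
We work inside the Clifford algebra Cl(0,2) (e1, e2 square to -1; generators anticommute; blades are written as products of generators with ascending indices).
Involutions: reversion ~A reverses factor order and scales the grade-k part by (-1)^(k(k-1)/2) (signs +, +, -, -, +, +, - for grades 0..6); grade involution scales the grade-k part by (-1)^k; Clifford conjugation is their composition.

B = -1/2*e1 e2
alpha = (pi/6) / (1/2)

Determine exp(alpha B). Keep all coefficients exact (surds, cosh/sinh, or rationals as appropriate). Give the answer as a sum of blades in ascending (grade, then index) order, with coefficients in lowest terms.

B^2 = (-1/2)^2*(e1 e2)^2 = 1/4*(-1) = -1/4 (a basis 2-blade squares to minus the product of its generators' squares).
B^2 = -1/4 — the negative square puts this in the circular regime; l = 1/2, alpha*l = pi/6, so exp(alpha B) = cos(pi/6) + (sin(pi/6)/(1/2))*B = sqrt(3)/2 + (1)*B.
Answer: sqrt(3)/2 - 1/2*e1 e2


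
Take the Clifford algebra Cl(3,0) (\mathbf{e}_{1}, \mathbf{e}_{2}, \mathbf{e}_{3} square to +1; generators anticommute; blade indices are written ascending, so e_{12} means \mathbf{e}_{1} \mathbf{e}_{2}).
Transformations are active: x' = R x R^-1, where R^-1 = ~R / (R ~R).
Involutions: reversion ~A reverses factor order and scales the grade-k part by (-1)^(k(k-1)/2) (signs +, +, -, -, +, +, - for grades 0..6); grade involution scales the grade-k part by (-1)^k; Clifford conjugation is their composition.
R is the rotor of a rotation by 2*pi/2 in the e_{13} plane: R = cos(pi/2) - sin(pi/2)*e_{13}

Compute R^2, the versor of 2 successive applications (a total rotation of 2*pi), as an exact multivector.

Rotor phase runs at HALF the rotation angle; powers of one rotor simply add phase, so after 2 steps in e_{13} the phase is 2*pi/2 = \pi and R^2 = cos(\pi) - sin(\pi)*e_{13}.
cos(\pi) = -1 and sin(\pi) = 0, so R^2 = -1. The total rotation 2*pi is 1 full turn, so every vector returns to itself, yet the rotor is -1, on the OTHER sheet of the double cover (an odd number of 2*pi turns).
Answer: -1


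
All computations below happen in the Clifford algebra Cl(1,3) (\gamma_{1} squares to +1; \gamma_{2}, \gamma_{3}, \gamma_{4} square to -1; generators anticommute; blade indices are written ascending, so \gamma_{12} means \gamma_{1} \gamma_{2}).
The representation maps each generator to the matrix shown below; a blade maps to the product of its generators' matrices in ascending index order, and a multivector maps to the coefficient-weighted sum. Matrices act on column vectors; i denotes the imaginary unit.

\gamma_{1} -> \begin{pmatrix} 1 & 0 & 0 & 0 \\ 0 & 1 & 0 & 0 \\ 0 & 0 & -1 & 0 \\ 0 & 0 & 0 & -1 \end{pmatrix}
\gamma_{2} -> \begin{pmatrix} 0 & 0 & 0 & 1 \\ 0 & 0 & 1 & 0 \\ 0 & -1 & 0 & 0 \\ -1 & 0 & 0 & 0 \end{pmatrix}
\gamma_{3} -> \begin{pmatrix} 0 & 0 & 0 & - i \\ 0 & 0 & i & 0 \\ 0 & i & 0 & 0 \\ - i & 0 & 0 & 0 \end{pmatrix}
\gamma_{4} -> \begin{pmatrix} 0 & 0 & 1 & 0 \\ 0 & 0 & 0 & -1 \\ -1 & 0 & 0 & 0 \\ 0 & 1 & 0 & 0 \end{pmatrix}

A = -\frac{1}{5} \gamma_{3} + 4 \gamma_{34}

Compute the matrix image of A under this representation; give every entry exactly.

Bivector images (products of the table entries): rho(\gamma_{34}) = rho(\gamma_{3})rho(\gamma_{4}) = \begin{pmatrix} 0 & - i & 0 & 0 \\ - i & 0 & 0 & 0 \\ 0 & 0 & 0 & - i \\ 0 & 0 & - i & 0 \end{pmatrix}.
M = (-\frac{1}{5})*rho(\gamma_{3}) + (4)*rho(\gamma_{34}), summed entrywise:
Answer: \begin{pmatrix} 0 & - 4 i & 0 & \frac{i}{5} \\ - 4 i & 0 & - \frac{i}{5} & 0 \\ 0 & - \frac{i}{5} & 0 & - 4 i \\ \frac{i}{5} & 0 & - 4 i & 0 \end{pmatrix}


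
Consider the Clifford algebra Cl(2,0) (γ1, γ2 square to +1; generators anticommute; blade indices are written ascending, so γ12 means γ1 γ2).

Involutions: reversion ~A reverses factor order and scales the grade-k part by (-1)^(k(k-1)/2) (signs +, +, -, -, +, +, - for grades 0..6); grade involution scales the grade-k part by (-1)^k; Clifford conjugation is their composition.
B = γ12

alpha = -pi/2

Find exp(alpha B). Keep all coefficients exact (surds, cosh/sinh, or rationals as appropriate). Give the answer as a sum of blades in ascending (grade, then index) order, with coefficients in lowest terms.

B^2 = (1)^2*(γ12)^2 = 1*(-1) = -1 (a basis 2-blade squares to minus the product of its generators' squares).
B^2 = -1 — the series telescopes trigonometrically here: l = 1, alpha*l = -pi/2, so exp(alpha B) = cos(-pi/2) + (sin(-pi/2)/1)*B = 0 + (-1)*B.
Answer: -γ12


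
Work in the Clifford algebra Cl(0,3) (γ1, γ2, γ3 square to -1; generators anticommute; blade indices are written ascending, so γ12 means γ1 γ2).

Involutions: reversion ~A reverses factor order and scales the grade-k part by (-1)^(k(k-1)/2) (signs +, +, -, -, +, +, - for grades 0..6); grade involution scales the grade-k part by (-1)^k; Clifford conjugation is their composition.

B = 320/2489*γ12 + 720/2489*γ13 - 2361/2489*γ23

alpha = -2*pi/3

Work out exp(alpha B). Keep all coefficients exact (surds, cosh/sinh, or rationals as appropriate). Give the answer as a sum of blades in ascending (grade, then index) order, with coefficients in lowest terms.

B^2 term by term: the squares give (320/2489)^2*(γ12)^2 + (720/2489)^2*(γ13)^2 + (-2361/2489)^2*(γ23)^2 = 102400/6195121*(-1) + 518400/6195121*(-1) + 5574321/6195121*(-1) = -1 (each basis 2-blade squares to minus the product of its generators' squares); cross terms between blades sharing an index anticommute and cancel. So B^2 = -1.
B^2 = -1 — the series telescopes trigonometrically here: l = 1, alpha*l = -2*pi/3, so exp(alpha B) = cos(-2*pi/3) + (sin(-2*pi/3)/1)*B = -1/2 + (-sqrt(3)/2)*B.
Answer: -1/2 - 160*sqrt(3)/2489*γ12 - 360*sqrt(3)/2489*γ13 + 2361*sqrt(3)/4978*γ23


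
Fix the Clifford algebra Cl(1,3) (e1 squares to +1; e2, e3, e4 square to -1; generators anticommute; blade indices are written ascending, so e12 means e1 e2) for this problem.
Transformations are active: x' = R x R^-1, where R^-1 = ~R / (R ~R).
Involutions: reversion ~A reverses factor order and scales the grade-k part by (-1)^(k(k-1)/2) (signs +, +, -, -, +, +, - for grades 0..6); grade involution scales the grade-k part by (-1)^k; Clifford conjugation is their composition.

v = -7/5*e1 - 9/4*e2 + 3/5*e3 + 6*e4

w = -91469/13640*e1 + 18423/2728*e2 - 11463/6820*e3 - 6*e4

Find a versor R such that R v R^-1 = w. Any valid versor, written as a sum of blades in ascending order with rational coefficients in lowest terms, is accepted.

Here q(v) = q(w) = -3157/80; the classical choice R = v + w = -22113/2728*e1 + 12285/2728*e2 - 7371/6820*e3 then realises v -> w under the sandwich.
Answer: -22113/2728*e1 + 12285/2728*e2 - 7371/6820*e3


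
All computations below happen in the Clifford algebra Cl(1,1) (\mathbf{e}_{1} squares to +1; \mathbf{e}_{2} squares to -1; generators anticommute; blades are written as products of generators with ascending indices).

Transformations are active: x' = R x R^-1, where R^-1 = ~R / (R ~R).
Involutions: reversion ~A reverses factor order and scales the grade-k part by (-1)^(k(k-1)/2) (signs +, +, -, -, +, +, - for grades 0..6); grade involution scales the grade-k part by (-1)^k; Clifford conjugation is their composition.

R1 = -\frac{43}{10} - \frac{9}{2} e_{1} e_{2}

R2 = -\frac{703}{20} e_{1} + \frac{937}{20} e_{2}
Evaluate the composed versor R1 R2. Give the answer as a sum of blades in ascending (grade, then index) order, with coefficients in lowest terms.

Distribute over the terms of R1 (each basis-blade product reordered to ascending indices, repeated generators contracted through their squares):
(-\frac{43}{10}) R2 = \frac{30229}{200} e_{1} - \frac{40291}{200} e_{2}
(-\frac{9}{2} e_{1} e_{2}) R2 = \frac{8433}{40} e_{1} - \frac{6327}{40} e_{2}
Summing the partial products and collecting blades:
Answer: \frac{36197}{100} e_{1} - \frac{35963}{100} e_{2}


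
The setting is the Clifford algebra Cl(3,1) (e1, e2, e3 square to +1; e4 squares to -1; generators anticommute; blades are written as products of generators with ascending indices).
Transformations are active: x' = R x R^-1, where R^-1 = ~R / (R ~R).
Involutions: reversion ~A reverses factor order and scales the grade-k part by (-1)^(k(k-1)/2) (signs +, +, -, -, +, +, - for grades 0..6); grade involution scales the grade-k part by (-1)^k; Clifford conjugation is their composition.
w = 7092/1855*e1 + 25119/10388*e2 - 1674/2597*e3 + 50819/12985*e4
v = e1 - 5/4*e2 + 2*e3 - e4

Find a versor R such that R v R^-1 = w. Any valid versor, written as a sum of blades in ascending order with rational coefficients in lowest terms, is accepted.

Sketch: the shared square 89/16 makes R = v + w = 8947/1855*e1 + 6067/5194*e2 + 3520/2597*e3 + 37834/12985*e4 the natural versor; its sandwich fixes that direction, negates (v - w)/2, and sends v to w.
Answer: 8947/1855*e1 + 6067/5194*e2 + 3520/2597*e3 + 37834/12985*e4


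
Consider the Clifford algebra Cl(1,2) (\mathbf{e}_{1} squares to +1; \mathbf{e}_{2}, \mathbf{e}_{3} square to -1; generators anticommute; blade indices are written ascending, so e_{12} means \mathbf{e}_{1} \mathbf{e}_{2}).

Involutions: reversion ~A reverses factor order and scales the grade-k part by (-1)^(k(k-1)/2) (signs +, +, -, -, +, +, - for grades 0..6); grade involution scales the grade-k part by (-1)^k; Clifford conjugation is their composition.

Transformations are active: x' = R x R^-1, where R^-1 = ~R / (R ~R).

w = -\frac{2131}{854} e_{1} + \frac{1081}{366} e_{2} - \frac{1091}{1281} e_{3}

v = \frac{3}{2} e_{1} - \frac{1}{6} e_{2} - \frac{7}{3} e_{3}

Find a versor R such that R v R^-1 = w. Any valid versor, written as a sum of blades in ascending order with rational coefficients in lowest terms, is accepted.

Reasoning: v^2 = w^2 = -\frac{29}{9} since conjugation preserves the quadratic form; R = v + w = -\frac{425}{427} e_{1} + \frac{170}{61} e_{2} - \frac{1360}{427} e_{3} is then valid when invertible, keeping its own part and reversing (v - w)/2.
Answer: -\frac{425}{427} e_{1} + \frac{170}{61} e_{2} - \frac{1360}{427} e_{3}


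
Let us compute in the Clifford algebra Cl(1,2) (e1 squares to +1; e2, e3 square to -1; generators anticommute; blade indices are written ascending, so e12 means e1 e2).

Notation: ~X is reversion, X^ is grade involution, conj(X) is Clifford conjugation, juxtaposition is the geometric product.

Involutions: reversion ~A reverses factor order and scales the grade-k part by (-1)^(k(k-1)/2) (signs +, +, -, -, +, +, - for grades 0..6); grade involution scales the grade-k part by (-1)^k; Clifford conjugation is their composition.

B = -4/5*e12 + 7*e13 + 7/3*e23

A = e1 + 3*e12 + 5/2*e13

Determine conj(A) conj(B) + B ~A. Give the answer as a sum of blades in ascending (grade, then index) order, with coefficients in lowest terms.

first term: 151/10 - 4/5*e2 + 7*e3 + 35/6*e12 - 7*e13 - 23*e23 + 7/3*e123
second term: -151/10 + 4/5*e2 - 7*e3 + 35/6*e12 - 7*e13 - 23*e23 + 7/3*e123
Answer: 35/3*e12 - 14*e13 - 46*e23 + 14/3*e123


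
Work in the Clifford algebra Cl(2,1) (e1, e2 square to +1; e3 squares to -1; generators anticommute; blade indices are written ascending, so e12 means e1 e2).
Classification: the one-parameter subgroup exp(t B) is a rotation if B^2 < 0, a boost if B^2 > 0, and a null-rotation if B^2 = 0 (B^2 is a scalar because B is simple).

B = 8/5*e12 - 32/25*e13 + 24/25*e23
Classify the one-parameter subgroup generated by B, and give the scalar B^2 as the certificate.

B^2 term by term: the squares give (8/5)^2*(e12)^2 + (-32/25)^2*(e13)^2 + (24/25)^2*(e23)^2 = 64/25*(-1) + 1024/625*(+1) + 576/625*(+1) = 0 (each basis 2-blade squares to minus the product of its generators' squares); cross terms between blades sharing an index anticommute and cancel. So B^2 = 0.
Answer: null-rotation, certificate B^2 = 0. The class reads off the invariant scalar 0 directly.


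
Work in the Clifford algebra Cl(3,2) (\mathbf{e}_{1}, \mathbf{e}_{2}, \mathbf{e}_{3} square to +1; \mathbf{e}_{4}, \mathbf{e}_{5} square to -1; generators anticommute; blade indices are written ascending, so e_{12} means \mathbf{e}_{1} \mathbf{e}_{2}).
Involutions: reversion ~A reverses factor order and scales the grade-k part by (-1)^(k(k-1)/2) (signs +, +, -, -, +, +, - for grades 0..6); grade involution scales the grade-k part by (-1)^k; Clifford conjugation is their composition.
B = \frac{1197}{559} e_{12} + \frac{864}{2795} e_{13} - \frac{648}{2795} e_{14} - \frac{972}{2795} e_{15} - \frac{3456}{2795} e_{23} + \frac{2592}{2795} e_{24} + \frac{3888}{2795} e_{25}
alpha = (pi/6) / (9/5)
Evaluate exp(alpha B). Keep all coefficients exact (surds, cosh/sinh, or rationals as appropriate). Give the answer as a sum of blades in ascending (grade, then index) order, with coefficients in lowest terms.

B^2 term by term: the squares give (\frac{1197}{559})^2*(e_{12})^2 + (\frac{864}{2795})^2*(e_{13})^2 + (-\frac{648}{2795})^2*(e_{14})^2 + (-\frac{972}{2795})^2*(e_{15})^2 + (-\frac{3456}{2795})^2*(e_{23})^2 + (\frac{2592}{2795})^2*(e_{24})^2 + (\frac{3888}{2795})^2*(e_{25})^2 = \frac{1432809}{312481}*(-1) + \frac{746496}{7812025}*(-1) + \frac{419904}{7812025}*(+1) + \frac{944784}{7812025}*(+1) + \frac{11943936}{7812025}*(-1) + \frac{6718464}{7812025}*(+1) + \frac{15116544}{7812025}*(+1) = -\frac{81}{25} (each basis 2-blade squares to minus the product of its generators' squares); cross terms between blades sharing an index anticommute and cancel; the commuting (index-disjoint) pairs give grade-4 terms 2*c*c'*(blade product), which cancel blade by blade — e_{1234}: -\frac{4478976}{7812025} + \frac{4478976}{7812025} = 0; e_{1235}: -\frac{6718464}{7812025} + \frac{6718464}{7812025} = 0; e_{1245}: \frac{5038848}{7812025} - \frac{5038848}{7812025} = 0 — confirming B is simple. So B^2 = -\frac{81}{25}.
B^2 = -\frac{81}{25} — the series telescopes trigonometrically here: l = \frac{9}{5}, alpha*l = \frac{\pi}{6}, so exp(alpha B) = cos(\frac{\pi}{6}) + (sin(\frac{\pi}{6})/(\frac{9}{5}))*B = \frac{\sqrt{3}}{2} + (\frac{5}{18})*B.
Answer: \frac{\sqrt{3}}{2} + \frac{665}{1118} e_{12} + \frac{48}{559} e_{13} - \frac{36}{559} e_{14} - \frac{54}{559} e_{15} - \frac{192}{559} e_{23} + \frac{144}{559} e_{24} + \frac{216}{559} e_{25}


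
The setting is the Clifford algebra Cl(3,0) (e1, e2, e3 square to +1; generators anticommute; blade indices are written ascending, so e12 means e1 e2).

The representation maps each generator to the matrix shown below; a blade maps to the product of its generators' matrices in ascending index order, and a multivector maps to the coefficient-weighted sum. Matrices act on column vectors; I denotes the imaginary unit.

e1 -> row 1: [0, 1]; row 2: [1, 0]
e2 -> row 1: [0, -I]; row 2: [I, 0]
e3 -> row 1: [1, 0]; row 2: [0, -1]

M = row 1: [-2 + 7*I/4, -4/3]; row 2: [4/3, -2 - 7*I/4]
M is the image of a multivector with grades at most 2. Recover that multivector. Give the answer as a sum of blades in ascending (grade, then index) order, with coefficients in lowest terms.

Method: 1, rho(e1), rho(e2), rho(e3) form a trace-orthogonal basis of the 2x2 complex matrices (tr(X Y) = 2 if X = Y, else 0), so M = m0*1 + m1*rho(e1) + m2*rho(e2) + m3*rho(e3) with m0 = tr(M)/2 = -2, m1 = tr(M rho(e1))/2 = 0, m2 = tr(M rho(e2))/2 = -4*I/3, m3 = tr(M rho(e3))/2 = 7*I/4.
Multiplying table entries, the bivector images are rho(e12) = I*rho(e3), rho(e13) = -I*rho(e2), rho(e23) = I*rho(e1); with real blade coefficients the real parts of m0..m3 are the coefficients of 1, e1, e2, e3 and the imaginary parts give the bivectors (e23: Im m1, e13: -Im m2, e12: Im m3).
Answer: -2 + 7/4*e12 + 4/3*e13


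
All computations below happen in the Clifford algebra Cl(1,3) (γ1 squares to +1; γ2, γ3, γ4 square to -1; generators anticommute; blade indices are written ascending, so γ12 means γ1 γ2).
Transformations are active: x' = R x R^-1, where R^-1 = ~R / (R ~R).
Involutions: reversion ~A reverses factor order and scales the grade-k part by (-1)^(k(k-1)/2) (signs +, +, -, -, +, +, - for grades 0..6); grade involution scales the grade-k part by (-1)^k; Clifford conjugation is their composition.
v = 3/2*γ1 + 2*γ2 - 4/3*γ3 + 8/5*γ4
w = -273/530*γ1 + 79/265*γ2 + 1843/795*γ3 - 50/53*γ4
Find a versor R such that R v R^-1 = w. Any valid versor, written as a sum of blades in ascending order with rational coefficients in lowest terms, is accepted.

Here q(v) = q(w) = -5479/900; the classical choice R = v + w = 261/265*γ1 + 609/265*γ2 + 261/265*γ3 + 174/265*γ4 then realises v -> w under the sandwich.
Answer: 261/265*γ1 + 609/265*γ2 + 261/265*γ3 + 174/265*γ4


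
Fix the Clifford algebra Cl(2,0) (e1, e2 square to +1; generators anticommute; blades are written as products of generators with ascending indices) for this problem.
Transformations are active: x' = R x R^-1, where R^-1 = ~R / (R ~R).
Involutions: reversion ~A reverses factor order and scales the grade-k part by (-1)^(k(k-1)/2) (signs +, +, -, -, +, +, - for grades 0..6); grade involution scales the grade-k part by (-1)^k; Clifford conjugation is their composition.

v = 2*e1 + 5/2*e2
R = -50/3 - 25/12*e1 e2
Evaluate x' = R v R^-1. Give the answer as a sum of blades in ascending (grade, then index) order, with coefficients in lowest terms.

~R = -50/3 + 25/12*e1 e2, and R ~R = 40625/144, so R^-1 = ~R / (40625/144).
R v = -925/24*e1 - 75/2*e2
Answer: 166/65*e1 + 251/130*e2


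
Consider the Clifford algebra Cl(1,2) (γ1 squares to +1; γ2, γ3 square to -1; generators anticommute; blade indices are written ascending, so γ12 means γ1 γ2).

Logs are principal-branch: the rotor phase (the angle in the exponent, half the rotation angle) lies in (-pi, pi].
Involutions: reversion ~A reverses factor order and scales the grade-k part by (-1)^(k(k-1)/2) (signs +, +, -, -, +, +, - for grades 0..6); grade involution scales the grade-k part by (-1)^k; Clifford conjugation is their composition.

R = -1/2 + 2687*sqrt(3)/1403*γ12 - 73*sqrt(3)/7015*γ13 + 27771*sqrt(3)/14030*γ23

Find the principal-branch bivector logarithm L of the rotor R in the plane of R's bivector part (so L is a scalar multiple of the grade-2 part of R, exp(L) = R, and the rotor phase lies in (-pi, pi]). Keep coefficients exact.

The scalar part of R is -1/2, and that scalar determines the rotor phase on the principal branch; recovering the unit plane as bivector-part over sine of the phase gives L = phase * plane.
Concretely: cos(phase) = -1/2 gives phase = ±2*pi/3, and since phase/sin(phase) is even the sign is immaterial: L = (phase/sin(phase)) * <R>_2 = (4*sqrt(3)*pi/9) * <R>_2.
Answer: 10748*pi/4209*γ12 - 292*pi/21045*γ13 + 18514*pi/7015*γ23


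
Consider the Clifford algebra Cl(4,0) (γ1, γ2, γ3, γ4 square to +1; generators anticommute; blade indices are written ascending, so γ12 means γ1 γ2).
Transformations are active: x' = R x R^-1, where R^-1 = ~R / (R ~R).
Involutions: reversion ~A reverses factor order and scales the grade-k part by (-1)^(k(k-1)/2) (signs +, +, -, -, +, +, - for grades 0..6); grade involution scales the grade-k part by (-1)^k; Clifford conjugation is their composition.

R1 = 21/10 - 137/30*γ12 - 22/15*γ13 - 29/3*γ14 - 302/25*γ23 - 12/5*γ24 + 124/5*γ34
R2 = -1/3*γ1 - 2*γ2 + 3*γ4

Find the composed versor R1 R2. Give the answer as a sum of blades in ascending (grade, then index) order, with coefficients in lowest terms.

Distribute over the terms of R2 (each basis-blade product reordered to ascending indices, repeated generators contracted through their squares):
R1 (-1/3*γ1) = -7/10*γ1 - 137/90*γ2 - 22/45*γ3 - 29/9*γ4 + 302/75*γ123 + 4/5*γ124 - 124/15*γ134
R1 (-2*γ2) = 137/15*γ1 - 21/5*γ2 - 604/25*γ3 - 24/5*γ4 - 44/15*γ123 - 58/3*γ124 - 248/5*γ234
R1 (3*γ4) = -29*γ1 - 36/5*γ2 + 372/5*γ3 + 63/10*γ4 - 137/10*γ124 - 22/5*γ134 - 906/25*γ234
Summing the partial products and collecting blades:
Answer: -617/30*γ1 - 1163/90*γ2 + 11194/225*γ3 - 31/18*γ4 + 82/75*γ123 - 967/30*γ124 - 38/3*γ134 - 2146/25*γ234


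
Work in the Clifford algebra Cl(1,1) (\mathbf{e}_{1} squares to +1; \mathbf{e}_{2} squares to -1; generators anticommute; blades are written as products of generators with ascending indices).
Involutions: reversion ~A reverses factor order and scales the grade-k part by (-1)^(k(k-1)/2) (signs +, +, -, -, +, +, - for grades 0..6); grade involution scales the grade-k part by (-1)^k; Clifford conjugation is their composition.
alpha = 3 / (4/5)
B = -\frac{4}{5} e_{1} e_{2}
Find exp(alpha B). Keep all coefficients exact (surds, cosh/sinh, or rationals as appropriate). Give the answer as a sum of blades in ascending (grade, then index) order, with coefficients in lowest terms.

B^2 = (-\frac{4}{5})^2*(e_{1} e_{2})^2 = \frac{16}{25}*(+1) = \frac{16}{25} (a basis 2-blade squares to minus the product of its generators' squares).
B^2 = \frac{16}{25} — hyperbolic case — the even/odd split gives cosh and sinh: l = \frac{4}{5}, alpha*l = 3, so exp(alpha B) = cosh(3) + (sinh(3)/(\frac{4}{5}))*B = \cosh{\left(3 \right)} + (\frac{5 \sinh{\left(3 \right)}}{4})*B.
Answer: \cosh{\left(3 \right)} - \sinh{\left(3 \right)} e_{1} e_{2}


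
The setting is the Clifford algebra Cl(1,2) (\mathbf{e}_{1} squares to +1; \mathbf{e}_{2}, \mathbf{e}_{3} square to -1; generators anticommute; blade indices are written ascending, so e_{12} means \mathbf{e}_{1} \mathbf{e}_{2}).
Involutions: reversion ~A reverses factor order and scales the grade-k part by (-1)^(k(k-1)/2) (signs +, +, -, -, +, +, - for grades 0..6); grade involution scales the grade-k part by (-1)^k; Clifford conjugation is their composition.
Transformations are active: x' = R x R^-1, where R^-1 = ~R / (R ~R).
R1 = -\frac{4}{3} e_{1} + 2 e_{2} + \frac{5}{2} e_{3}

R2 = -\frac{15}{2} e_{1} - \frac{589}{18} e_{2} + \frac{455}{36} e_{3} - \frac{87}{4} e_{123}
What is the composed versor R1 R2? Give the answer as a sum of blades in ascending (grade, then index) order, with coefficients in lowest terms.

Distribute over the terms of R1 (each basis-blade product reordered to ascending indices, repeated generators contracted through their squares):
(-\frac{4}{3} e_{1}) R2 = 10 + \frac{1178}{27} e_{12} - \frac{455}{27} e_{13} + 29 e_{23}
(2 e_{2}) R2 = \frac{589}{9} + 15 e_{12} - \frac{87}{2} e_{13} + \frac{455}{18} e_{23}
(\frac{5}{2} e_{3}) R2 = -\frac{2275}{72} + \frac{435}{8} e_{12} + \frac{75}{4} e_{13} + \frac{2945}{36} e_{23}
Summing the partial products and collecting blades:
Answer: \frac{3157}{72} + \frac{24409}{216} e_{12} - \frac{4493}{108} e_{13} + \frac{1633}{12} e_{23}


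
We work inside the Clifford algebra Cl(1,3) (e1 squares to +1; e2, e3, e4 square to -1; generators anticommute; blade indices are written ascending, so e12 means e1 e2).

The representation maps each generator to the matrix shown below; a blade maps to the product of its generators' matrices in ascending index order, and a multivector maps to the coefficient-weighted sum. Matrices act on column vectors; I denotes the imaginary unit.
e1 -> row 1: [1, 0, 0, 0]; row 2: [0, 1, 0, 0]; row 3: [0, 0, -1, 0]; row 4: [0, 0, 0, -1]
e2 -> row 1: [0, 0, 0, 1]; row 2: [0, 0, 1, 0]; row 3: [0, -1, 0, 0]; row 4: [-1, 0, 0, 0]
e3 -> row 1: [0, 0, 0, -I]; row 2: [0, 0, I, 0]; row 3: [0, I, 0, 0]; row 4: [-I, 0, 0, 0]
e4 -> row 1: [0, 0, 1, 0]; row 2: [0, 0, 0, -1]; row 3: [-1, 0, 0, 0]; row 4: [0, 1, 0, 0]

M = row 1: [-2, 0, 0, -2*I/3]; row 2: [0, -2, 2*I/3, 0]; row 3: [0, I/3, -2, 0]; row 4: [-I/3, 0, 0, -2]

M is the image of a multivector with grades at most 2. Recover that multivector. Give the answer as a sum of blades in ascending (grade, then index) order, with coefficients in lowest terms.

Method: the blade images are trace-orthogonal — tr(rho(e_A) rho(e_B)^-1) = 4 if A = B and 0 otherwise — and rho(e_A)^-1 = (e_A)^2 * rho(e_A) with (e_A)^2 = +1 or -1, so the coefficient of e_A in the preimage is (e_A)^2 * tr(M rho(e_A))/4.
Nonzero projections over blades of grade <= 2: 1: (1)^2 = +1, tr(M 1) = -8, coefficient -2; e3: (e3)^2 = -1, tr(M rho(e3)) = -2, coefficient 1/2; e13: (e13)^2 = +1, tr(M rho(e13)) = 2/3, coefficient 1/6. Every other blade of grade <= 2 projects to 0.
Answer: -2 + 1/2*e3 + 1/6*e13


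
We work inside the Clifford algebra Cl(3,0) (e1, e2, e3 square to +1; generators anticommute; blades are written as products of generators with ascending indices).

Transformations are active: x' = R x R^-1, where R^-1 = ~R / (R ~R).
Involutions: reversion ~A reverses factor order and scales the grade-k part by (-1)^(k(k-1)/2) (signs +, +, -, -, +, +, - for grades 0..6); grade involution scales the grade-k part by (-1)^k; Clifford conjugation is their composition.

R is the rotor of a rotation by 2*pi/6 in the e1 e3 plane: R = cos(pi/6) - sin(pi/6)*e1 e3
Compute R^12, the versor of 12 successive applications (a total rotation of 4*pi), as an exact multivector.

Rotor phase runs at HALF the rotation angle; powers of one rotor simply add phase, so after 12 steps in e1 e3 the phase is 12*pi/6 = 2*pi and R^12 = cos(2*pi) - sin(2*pi)*e1 e3.
cos(2*pi) = 1 and sin(2*pi) = 0, so R^12 = 1. The total rotation 4*pi is 2 full turns, so every vector returns to itself, yet the rotor is +1, back on the identity sheet (an even number of 2*pi turns).
Answer: 1


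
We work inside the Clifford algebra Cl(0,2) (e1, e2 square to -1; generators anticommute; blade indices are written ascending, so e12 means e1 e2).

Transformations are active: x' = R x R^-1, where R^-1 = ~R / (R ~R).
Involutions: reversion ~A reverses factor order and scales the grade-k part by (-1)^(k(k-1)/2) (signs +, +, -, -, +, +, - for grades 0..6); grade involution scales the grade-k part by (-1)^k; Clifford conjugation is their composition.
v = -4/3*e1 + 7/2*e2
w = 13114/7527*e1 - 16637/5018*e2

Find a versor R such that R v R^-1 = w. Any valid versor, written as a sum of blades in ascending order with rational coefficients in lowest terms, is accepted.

The midline construction: v and w both square to -505/36, so reflecting in their sum 1026/2509*e1 + 463/2509*e2 exchanges them.
Answer: 1026/2509*e1 + 463/2509*e2


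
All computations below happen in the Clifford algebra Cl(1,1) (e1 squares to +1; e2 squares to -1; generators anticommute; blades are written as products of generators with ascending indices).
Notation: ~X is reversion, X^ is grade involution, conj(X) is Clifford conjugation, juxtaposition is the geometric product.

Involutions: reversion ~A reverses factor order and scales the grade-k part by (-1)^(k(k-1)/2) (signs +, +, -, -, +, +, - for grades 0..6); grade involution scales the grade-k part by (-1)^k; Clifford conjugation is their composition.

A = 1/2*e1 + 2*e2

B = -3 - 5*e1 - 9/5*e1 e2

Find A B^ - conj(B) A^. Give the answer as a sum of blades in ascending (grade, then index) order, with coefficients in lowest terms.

first term: 5/2 - 51/10*e1 - 69/10*e2 - 10*e1 e2
second term: -5/2 + 51/10*e1 + 69/10*e2 - 10*e1 e2
Answer: 5 - 51/5*e1 - 69/5*e2


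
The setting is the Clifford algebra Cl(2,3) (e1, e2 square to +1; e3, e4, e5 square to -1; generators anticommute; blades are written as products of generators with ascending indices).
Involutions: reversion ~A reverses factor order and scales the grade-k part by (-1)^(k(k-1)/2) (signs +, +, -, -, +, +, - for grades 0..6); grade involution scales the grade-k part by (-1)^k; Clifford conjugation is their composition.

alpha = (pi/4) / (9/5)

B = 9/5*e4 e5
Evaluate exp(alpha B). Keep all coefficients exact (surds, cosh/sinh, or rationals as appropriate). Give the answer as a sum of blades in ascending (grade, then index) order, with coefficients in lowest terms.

B^2 = (9/5)^2*(e4 e5)^2 = 81/25*(-1) = -81/25 (a basis 2-blade squares to minus the product of its generators' squares).
B^2 = -81/25 — a negative square means the series sums to a rotation: l = 9/5, alpha*l = pi/4, so exp(alpha B) = cos(pi/4) + (sin(pi/4)/(9/5))*B = sqrt(2)/2 + (5*sqrt(2)/18)*B.
Answer: sqrt(2)/2 + sqrt(2)/2*e4 e5


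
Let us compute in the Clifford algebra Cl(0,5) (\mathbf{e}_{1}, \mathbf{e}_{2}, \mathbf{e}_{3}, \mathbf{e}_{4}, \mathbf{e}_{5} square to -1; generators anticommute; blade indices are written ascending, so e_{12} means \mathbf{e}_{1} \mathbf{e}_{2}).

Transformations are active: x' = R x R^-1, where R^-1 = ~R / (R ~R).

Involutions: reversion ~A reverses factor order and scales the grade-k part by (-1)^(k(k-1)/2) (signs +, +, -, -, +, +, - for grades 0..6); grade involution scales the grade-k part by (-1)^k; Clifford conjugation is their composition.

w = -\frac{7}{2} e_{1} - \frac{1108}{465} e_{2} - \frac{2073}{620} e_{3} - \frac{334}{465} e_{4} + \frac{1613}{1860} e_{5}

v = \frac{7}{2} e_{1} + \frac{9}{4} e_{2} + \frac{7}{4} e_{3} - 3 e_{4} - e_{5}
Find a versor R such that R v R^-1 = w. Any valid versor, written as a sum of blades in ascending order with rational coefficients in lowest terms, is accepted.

Why this works: both vectors square to -\frac{243}{8}, so q(v) = q(w) and R = v + w = -\frac{247}{1860} e_{2} - \frac{247}{155} e_{3} - \frac{1729}{465} e_{4} - \frac{247}{1860} e_{5} carries v to w — its own direction survives, the complement (v - w)/2 flips.
Answer: -\frac{247}{1860} e_{2} - \frac{247}{155} e_{3} - \frac{1729}{465} e_{4} - \frac{247}{1860} e_{5}


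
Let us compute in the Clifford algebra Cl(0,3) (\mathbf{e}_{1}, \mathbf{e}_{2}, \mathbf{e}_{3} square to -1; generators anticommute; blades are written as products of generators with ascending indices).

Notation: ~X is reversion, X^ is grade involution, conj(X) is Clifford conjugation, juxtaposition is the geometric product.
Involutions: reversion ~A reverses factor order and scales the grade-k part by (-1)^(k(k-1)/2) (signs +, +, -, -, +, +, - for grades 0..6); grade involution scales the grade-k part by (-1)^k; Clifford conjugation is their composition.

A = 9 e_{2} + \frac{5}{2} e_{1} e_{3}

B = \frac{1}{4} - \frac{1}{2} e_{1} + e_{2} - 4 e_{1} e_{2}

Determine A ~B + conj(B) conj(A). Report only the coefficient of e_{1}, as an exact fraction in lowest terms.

first term: -9 + 36 e_{1} + \frac{9}{4} e_{2} - \frac{5}{4} e_{3} + \frac{9}{2} e_{1} e_{2} + \frac{5}{8} e_{1} e_{3} - 10 e_{2} e_{3} - \frac{5}{2} e_{1} e_{2} e_{3}
second term: -9 + 36 e_{1} - \frac{9}{4} e_{2} + \frac{5}{4} e_{3} - \frac{9}{2} e_{1} e_{2} - \frac{5}{8} e_{1} e_{3} - 10 e_{2} e_{3} - \frac{5}{2} e_{1} e_{2} e_{3}
Answer: 72
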